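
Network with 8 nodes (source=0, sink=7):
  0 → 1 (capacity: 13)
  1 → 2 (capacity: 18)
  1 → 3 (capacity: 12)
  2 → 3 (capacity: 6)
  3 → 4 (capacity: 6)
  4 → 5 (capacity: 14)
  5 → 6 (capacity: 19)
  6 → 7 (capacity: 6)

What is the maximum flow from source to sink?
Maximum flow = 6

Max flow: 6

Flow assignment:
  0 → 1: 6/13
  1 → 3: 6/12
  3 → 4: 6/6
  4 → 5: 6/14
  5 → 6: 6/19
  6 → 7: 6/6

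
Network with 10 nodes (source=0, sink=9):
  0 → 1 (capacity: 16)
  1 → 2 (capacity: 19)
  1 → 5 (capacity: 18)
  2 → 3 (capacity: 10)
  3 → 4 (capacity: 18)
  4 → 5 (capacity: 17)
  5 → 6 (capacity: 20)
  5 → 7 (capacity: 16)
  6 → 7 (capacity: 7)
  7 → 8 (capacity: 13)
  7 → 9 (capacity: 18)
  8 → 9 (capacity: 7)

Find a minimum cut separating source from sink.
Min cut value = 16, edges: (0,1)

Min cut value: 16
Partition: S = [0], T = [1, 2, 3, 4, 5, 6, 7, 8, 9]
Cut edges: (0,1)

By max-flow min-cut theorem, max flow = min cut = 16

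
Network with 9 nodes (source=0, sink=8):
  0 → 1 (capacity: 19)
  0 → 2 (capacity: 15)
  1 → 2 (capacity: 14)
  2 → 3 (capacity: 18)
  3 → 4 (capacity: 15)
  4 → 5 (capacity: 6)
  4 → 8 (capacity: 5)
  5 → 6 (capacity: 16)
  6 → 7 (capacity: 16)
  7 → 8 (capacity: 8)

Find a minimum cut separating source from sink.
Min cut value = 11, edges: (4,5), (4,8)

Min cut value: 11
Partition: S = [0, 1, 2, 3, 4], T = [5, 6, 7, 8]
Cut edges: (4,5), (4,8)

By max-flow min-cut theorem, max flow = min cut = 11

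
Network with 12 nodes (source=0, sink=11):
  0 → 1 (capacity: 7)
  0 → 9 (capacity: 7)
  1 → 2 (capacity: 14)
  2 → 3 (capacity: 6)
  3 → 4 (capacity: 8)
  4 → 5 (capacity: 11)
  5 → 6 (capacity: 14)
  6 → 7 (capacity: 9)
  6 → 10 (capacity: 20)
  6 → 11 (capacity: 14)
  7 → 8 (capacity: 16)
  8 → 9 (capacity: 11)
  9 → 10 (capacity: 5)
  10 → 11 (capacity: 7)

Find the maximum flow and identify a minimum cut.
Max flow = 11, Min cut edges: (2,3), (9,10)

Maximum flow: 11
Minimum cut: (2,3), (9,10)
Partition: S = [0, 1, 2, 7, 8, 9], T = [3, 4, 5, 6, 10, 11]

Max-flow min-cut theorem verified: both equal 11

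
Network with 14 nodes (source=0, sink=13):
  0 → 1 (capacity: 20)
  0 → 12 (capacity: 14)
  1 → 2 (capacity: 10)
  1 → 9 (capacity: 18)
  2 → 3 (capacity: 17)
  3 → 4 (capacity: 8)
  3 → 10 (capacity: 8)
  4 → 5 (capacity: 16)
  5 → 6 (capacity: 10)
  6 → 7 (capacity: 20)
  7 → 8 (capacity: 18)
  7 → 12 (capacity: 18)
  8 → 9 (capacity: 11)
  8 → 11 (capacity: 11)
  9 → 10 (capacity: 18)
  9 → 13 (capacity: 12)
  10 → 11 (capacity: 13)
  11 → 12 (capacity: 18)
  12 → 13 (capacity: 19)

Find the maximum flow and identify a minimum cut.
Max flow = 31, Min cut edges: (9,13), (12,13)

Maximum flow: 31
Minimum cut: (9,13), (12,13)
Partition: S = [0, 1, 2, 3, 4, 5, 6, 7, 8, 9, 10, 11, 12], T = [13]

Max-flow min-cut theorem verified: both equal 31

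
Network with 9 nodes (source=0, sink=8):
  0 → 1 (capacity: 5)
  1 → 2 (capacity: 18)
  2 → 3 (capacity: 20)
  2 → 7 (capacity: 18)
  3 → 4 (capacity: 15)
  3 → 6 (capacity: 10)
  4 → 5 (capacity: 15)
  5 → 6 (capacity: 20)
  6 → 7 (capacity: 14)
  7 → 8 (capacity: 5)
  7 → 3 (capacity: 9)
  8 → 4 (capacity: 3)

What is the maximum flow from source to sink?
Maximum flow = 5

Max flow: 5

Flow assignment:
  0 → 1: 5/5
  1 → 2: 5/18
  2 → 7: 5/18
  7 → 8: 5/5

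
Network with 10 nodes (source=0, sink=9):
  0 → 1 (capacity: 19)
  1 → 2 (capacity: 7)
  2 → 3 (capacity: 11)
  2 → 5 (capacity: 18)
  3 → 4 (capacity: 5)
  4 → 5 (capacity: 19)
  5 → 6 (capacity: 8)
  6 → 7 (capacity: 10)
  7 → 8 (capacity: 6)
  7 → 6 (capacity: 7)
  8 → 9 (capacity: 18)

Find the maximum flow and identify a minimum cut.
Max flow = 6, Min cut edges: (7,8)

Maximum flow: 6
Minimum cut: (7,8)
Partition: S = [0, 1, 2, 3, 4, 5, 6, 7], T = [8, 9]

Max-flow min-cut theorem verified: both equal 6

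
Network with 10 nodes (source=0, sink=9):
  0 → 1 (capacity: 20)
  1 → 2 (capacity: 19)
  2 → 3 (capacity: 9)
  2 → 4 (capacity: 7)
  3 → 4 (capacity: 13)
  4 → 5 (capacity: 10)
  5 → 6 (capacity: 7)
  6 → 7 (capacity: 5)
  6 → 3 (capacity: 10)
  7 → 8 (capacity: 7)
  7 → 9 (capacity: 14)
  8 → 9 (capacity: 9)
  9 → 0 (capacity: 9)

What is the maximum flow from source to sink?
Maximum flow = 5

Max flow: 5

Flow assignment:
  0 → 1: 5/20
  1 → 2: 5/19
  2 → 3: 1/9
  2 → 4: 4/7
  3 → 4: 3/13
  4 → 5: 7/10
  5 → 6: 7/7
  6 → 7: 5/5
  6 → 3: 2/10
  7 → 9: 5/14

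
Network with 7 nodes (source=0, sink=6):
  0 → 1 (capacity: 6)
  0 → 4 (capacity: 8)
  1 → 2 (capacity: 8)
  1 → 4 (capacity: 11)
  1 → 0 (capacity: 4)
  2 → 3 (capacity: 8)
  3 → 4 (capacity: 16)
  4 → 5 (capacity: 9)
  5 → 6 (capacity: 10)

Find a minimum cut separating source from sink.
Min cut value = 9, edges: (4,5)

Min cut value: 9
Partition: S = [0, 1, 2, 3, 4], T = [5, 6]
Cut edges: (4,5)

By max-flow min-cut theorem, max flow = min cut = 9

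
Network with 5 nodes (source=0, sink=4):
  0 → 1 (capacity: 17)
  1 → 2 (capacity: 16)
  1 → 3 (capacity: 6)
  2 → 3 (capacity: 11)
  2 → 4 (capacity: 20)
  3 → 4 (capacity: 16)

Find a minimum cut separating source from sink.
Min cut value = 17, edges: (0,1)

Min cut value: 17
Partition: S = [0], T = [1, 2, 3, 4]
Cut edges: (0,1)

By max-flow min-cut theorem, max flow = min cut = 17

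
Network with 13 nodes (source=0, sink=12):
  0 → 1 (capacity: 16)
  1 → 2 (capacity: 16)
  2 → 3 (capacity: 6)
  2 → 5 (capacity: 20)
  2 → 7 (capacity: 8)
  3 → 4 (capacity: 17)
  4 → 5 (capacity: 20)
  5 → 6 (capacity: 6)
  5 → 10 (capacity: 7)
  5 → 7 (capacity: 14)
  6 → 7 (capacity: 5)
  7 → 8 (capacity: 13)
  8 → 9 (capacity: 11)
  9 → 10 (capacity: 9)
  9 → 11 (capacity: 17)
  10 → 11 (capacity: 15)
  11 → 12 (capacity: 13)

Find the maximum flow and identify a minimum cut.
Max flow = 13, Min cut edges: (11,12)

Maximum flow: 13
Minimum cut: (11,12)
Partition: S = [0, 1, 2, 3, 4, 5, 6, 7, 8, 9, 10, 11], T = [12]

Max-flow min-cut theorem verified: both equal 13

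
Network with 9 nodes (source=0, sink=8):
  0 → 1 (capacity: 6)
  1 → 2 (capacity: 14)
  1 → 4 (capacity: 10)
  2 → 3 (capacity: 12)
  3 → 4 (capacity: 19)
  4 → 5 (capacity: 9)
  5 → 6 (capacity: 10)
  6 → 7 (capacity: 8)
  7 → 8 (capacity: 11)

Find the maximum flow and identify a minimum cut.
Max flow = 6, Min cut edges: (0,1)

Maximum flow: 6
Minimum cut: (0,1)
Partition: S = [0], T = [1, 2, 3, 4, 5, 6, 7, 8]

Max-flow min-cut theorem verified: both equal 6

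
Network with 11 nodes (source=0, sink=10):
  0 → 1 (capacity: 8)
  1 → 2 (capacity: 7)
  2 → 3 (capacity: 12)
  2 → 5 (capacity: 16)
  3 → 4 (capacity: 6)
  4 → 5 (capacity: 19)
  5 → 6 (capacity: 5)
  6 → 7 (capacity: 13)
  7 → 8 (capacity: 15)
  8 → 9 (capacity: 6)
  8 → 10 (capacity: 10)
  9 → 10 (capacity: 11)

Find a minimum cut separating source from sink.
Min cut value = 5, edges: (5,6)

Min cut value: 5
Partition: S = [0, 1, 2, 3, 4, 5], T = [6, 7, 8, 9, 10]
Cut edges: (5,6)

By max-flow min-cut theorem, max flow = min cut = 5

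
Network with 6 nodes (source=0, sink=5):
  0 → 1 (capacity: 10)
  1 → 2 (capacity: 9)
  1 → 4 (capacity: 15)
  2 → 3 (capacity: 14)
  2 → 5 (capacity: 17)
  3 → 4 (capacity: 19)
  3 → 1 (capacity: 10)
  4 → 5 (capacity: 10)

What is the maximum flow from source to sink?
Maximum flow = 10

Max flow: 10

Flow assignment:
  0 → 1: 10/10
  1 → 2: 9/9
  1 → 4: 1/15
  2 → 5: 9/17
  4 → 5: 1/10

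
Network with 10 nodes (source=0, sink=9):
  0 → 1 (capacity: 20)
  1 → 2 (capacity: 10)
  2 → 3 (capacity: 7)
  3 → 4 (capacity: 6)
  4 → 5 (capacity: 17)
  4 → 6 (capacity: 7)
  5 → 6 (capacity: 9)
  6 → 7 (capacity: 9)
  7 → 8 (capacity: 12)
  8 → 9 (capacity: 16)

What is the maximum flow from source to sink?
Maximum flow = 6

Max flow: 6

Flow assignment:
  0 → 1: 6/20
  1 → 2: 6/10
  2 → 3: 6/7
  3 → 4: 6/6
  4 → 6: 6/7
  6 → 7: 6/9
  7 → 8: 6/12
  8 → 9: 6/16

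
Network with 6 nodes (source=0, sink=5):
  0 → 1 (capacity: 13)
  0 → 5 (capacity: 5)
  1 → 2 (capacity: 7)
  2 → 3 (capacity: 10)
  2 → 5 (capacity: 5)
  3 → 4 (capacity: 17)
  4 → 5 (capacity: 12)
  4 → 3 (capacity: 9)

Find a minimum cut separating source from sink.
Min cut value = 12, edges: (0,5), (1,2)

Min cut value: 12
Partition: S = [0, 1], T = [2, 3, 4, 5]
Cut edges: (0,5), (1,2)

By max-flow min-cut theorem, max flow = min cut = 12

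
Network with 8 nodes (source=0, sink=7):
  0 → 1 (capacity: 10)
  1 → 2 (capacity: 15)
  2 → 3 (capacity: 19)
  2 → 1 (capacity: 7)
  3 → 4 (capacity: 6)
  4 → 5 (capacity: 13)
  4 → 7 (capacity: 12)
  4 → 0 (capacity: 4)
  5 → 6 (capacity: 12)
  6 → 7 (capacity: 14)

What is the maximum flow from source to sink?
Maximum flow = 6

Max flow: 6

Flow assignment:
  0 → 1: 6/10
  1 → 2: 6/15
  2 → 3: 6/19
  3 → 4: 6/6
  4 → 7: 6/12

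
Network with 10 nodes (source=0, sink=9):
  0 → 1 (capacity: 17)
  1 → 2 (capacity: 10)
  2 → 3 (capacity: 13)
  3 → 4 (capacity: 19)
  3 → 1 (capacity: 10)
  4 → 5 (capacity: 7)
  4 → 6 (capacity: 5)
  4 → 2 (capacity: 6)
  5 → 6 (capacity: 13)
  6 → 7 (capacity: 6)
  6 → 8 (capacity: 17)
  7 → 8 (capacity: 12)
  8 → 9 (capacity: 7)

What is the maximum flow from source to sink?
Maximum flow = 7

Max flow: 7

Flow assignment:
  0 → 1: 7/17
  1 → 2: 7/10
  2 → 3: 10/13
  3 → 4: 10/19
  4 → 5: 5/7
  4 → 6: 2/5
  4 → 2: 3/6
  5 → 6: 5/13
  6 → 8: 7/17
  8 → 9: 7/7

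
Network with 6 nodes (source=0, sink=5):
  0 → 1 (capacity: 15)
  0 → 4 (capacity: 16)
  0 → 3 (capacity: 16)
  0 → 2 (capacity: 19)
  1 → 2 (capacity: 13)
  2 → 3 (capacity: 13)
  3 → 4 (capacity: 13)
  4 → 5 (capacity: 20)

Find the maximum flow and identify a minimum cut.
Max flow = 20, Min cut edges: (4,5)

Maximum flow: 20
Minimum cut: (4,5)
Partition: S = [0, 1, 2, 3, 4], T = [5]

Max-flow min-cut theorem verified: both equal 20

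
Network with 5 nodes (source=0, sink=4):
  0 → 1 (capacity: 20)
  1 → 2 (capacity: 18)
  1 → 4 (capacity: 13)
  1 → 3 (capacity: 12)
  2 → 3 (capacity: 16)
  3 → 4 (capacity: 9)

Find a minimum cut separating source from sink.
Min cut value = 20, edges: (0,1)

Min cut value: 20
Partition: S = [0], T = [1, 2, 3, 4]
Cut edges: (0,1)

By max-flow min-cut theorem, max flow = min cut = 20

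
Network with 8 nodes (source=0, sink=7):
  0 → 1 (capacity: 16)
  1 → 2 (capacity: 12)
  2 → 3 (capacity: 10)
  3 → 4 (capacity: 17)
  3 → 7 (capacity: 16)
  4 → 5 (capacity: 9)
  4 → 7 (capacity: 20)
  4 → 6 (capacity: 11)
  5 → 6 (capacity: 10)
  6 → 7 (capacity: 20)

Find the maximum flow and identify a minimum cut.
Max flow = 10, Min cut edges: (2,3)

Maximum flow: 10
Minimum cut: (2,3)
Partition: S = [0, 1, 2], T = [3, 4, 5, 6, 7]

Max-flow min-cut theorem verified: both equal 10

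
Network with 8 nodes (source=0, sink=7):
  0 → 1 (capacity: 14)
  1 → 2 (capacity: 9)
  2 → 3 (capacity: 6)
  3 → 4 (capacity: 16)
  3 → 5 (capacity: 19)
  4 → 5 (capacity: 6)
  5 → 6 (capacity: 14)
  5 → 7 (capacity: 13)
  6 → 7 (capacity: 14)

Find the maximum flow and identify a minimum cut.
Max flow = 6, Min cut edges: (2,3)

Maximum flow: 6
Minimum cut: (2,3)
Partition: S = [0, 1, 2], T = [3, 4, 5, 6, 7]

Max-flow min-cut theorem verified: both equal 6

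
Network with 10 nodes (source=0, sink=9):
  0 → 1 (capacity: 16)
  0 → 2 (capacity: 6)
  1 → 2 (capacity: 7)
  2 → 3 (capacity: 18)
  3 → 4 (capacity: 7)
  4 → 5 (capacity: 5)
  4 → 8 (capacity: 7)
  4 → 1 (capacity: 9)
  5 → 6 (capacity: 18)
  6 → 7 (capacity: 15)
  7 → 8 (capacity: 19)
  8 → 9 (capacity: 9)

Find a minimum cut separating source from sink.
Min cut value = 7, edges: (3,4)

Min cut value: 7
Partition: S = [0, 1, 2, 3], T = [4, 5, 6, 7, 8, 9]
Cut edges: (3,4)

By max-flow min-cut theorem, max flow = min cut = 7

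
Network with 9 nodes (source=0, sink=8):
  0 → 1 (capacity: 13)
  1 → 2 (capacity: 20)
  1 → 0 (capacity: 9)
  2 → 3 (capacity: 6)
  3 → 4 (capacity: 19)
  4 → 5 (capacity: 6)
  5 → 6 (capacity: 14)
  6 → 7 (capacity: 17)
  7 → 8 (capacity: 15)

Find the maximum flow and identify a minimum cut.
Max flow = 6, Min cut edges: (4,5)

Maximum flow: 6
Minimum cut: (4,5)
Partition: S = [0, 1, 2, 3, 4], T = [5, 6, 7, 8]

Max-flow min-cut theorem verified: both equal 6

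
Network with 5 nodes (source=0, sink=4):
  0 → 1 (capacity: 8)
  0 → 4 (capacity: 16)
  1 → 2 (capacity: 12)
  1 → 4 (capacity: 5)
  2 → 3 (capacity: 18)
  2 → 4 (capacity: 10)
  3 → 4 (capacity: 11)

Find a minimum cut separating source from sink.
Min cut value = 24, edges: (0,1), (0,4)

Min cut value: 24
Partition: S = [0], T = [1, 2, 3, 4]
Cut edges: (0,1), (0,4)

By max-flow min-cut theorem, max flow = min cut = 24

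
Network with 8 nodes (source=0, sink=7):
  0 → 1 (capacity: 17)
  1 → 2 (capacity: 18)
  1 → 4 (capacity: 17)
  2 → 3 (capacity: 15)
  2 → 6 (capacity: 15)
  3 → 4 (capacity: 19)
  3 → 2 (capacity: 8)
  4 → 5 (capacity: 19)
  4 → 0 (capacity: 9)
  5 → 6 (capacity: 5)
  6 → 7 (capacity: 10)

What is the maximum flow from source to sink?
Maximum flow = 10

Max flow: 10

Flow assignment:
  0 → 1: 12/17
  1 → 2: 10/18
  1 → 4: 2/17
  2 → 6: 10/15
  4 → 0: 2/9
  6 → 7: 10/10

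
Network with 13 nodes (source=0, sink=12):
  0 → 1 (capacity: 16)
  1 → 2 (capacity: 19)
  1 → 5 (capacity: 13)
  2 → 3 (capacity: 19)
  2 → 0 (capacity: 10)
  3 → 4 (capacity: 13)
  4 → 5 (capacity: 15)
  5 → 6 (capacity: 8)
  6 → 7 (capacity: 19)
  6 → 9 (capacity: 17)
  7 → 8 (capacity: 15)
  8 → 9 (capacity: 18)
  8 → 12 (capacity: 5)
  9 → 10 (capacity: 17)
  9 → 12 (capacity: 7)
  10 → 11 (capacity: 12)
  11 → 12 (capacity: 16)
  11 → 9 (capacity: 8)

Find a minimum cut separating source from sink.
Min cut value = 8, edges: (5,6)

Min cut value: 8
Partition: S = [0, 1, 2, 3, 4, 5], T = [6, 7, 8, 9, 10, 11, 12]
Cut edges: (5,6)

By max-flow min-cut theorem, max flow = min cut = 8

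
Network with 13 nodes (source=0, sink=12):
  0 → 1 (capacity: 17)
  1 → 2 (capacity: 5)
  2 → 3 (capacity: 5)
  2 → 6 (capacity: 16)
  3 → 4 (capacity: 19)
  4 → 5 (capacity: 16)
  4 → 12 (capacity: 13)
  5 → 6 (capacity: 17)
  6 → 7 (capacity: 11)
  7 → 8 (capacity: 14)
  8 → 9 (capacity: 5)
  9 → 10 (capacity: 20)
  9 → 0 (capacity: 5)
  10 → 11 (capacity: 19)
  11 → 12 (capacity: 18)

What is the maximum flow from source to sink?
Maximum flow = 5

Max flow: 5

Flow assignment:
  0 → 1: 5/17
  1 → 2: 5/5
  2 → 3: 5/5
  3 → 4: 5/19
  4 → 12: 5/13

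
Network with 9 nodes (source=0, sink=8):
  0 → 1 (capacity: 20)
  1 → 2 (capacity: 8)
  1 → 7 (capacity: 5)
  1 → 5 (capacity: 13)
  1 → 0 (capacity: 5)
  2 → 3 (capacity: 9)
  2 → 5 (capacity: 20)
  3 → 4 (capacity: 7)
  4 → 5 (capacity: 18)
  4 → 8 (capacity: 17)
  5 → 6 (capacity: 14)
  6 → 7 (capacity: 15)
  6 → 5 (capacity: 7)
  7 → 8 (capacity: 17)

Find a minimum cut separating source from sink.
Min cut value = 20, edges: (0,1)

Min cut value: 20
Partition: S = [0], T = [1, 2, 3, 4, 5, 6, 7, 8]
Cut edges: (0,1)

By max-flow min-cut theorem, max flow = min cut = 20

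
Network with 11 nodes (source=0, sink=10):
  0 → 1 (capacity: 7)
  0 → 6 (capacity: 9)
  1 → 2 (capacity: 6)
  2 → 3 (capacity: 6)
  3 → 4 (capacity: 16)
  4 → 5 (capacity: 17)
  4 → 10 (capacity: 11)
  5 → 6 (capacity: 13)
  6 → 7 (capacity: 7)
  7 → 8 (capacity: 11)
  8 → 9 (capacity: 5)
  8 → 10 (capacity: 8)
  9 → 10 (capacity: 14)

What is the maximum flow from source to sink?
Maximum flow = 13

Max flow: 13

Flow assignment:
  0 → 1: 6/7
  0 → 6: 7/9
  1 → 2: 6/6
  2 → 3: 6/6
  3 → 4: 6/16
  4 → 10: 6/11
  6 → 7: 7/7
  7 → 8: 7/11
  8 → 10: 7/8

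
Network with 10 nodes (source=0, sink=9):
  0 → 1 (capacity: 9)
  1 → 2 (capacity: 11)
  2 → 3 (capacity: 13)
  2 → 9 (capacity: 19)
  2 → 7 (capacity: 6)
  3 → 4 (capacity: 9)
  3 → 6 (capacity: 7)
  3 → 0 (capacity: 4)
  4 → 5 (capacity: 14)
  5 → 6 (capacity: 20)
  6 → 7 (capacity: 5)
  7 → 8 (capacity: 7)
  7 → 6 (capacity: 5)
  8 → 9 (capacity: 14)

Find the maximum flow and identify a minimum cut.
Max flow = 9, Min cut edges: (0,1)

Maximum flow: 9
Minimum cut: (0,1)
Partition: S = [0], T = [1, 2, 3, 4, 5, 6, 7, 8, 9]

Max-flow min-cut theorem verified: both equal 9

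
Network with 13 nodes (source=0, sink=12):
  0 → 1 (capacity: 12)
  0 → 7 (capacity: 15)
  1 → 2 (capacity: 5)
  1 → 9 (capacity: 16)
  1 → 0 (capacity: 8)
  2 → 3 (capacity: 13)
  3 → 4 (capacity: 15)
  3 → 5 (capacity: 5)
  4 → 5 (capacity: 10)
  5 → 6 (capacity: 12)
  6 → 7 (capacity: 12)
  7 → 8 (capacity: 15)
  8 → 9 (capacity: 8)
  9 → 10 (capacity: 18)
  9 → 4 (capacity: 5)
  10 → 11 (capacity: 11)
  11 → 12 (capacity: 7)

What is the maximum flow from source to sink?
Maximum flow = 7

Max flow: 7

Flow assignment:
  0 → 7: 7/15
  7 → 8: 7/15
  8 → 9: 7/8
  9 → 10: 7/18
  10 → 11: 7/11
  11 → 12: 7/7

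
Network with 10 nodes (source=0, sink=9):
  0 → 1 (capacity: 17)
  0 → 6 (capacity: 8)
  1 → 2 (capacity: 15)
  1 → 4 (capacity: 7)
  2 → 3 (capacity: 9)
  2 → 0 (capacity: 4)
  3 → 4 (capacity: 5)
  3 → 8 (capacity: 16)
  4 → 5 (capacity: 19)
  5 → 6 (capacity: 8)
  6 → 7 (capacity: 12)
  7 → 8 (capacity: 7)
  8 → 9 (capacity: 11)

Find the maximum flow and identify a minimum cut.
Max flow = 11, Min cut edges: (8,9)

Maximum flow: 11
Minimum cut: (8,9)
Partition: S = [0, 1, 2, 3, 4, 5, 6, 7, 8], T = [9]

Max-flow min-cut theorem verified: both equal 11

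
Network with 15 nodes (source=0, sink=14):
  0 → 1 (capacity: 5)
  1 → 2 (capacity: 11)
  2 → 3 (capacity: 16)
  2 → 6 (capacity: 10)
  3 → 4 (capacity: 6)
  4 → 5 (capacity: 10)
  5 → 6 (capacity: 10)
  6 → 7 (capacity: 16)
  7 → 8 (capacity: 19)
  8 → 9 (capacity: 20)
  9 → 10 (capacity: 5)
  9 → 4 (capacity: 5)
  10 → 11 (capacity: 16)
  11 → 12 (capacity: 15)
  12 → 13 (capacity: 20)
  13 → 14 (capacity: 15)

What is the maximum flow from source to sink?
Maximum flow = 5

Max flow: 5

Flow assignment:
  0 → 1: 5/5
  1 → 2: 5/11
  2 → 6: 5/10
  6 → 7: 5/16
  7 → 8: 5/19
  8 → 9: 5/20
  9 → 10: 5/5
  10 → 11: 5/16
  11 → 12: 5/15
  12 → 13: 5/20
  13 → 14: 5/15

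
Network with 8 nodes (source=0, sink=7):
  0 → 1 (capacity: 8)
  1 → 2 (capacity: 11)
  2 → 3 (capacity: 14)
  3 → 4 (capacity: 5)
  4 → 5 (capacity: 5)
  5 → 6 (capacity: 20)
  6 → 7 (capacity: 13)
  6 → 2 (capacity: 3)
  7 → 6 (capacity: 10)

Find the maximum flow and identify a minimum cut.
Max flow = 5, Min cut edges: (4,5)

Maximum flow: 5
Minimum cut: (4,5)
Partition: S = [0, 1, 2, 3, 4], T = [5, 6, 7]

Max-flow min-cut theorem verified: both equal 5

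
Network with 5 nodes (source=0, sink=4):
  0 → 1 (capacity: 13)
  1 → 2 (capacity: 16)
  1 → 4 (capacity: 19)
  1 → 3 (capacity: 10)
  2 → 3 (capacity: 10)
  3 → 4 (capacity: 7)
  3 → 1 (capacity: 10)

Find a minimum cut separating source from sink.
Min cut value = 13, edges: (0,1)

Min cut value: 13
Partition: S = [0], T = [1, 2, 3, 4]
Cut edges: (0,1)

By max-flow min-cut theorem, max flow = min cut = 13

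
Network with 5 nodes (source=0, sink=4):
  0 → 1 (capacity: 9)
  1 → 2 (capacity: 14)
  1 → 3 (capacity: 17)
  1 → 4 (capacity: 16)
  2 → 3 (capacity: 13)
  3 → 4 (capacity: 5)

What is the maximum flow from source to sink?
Maximum flow = 9

Max flow: 9

Flow assignment:
  0 → 1: 9/9
  1 → 4: 9/16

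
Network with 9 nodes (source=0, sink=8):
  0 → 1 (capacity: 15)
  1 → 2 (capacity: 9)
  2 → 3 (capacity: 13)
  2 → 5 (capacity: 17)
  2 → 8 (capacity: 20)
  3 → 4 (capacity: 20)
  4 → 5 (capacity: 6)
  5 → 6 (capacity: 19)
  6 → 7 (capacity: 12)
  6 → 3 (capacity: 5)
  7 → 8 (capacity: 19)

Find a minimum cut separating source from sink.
Min cut value = 9, edges: (1,2)

Min cut value: 9
Partition: S = [0, 1], T = [2, 3, 4, 5, 6, 7, 8]
Cut edges: (1,2)

By max-flow min-cut theorem, max flow = min cut = 9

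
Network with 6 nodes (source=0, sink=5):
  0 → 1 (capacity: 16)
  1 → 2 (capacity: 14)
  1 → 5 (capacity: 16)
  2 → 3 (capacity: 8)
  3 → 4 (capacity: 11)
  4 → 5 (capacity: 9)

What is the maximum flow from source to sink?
Maximum flow = 16

Max flow: 16

Flow assignment:
  0 → 1: 16/16
  1 → 5: 16/16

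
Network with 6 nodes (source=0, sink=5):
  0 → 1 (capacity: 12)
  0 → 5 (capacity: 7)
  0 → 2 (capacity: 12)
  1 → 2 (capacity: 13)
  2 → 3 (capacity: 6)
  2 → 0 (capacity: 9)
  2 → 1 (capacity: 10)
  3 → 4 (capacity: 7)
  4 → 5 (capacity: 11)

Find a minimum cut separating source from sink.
Min cut value = 13, edges: (0,5), (2,3)

Min cut value: 13
Partition: S = [0, 1, 2], T = [3, 4, 5]
Cut edges: (0,5), (2,3)

By max-flow min-cut theorem, max flow = min cut = 13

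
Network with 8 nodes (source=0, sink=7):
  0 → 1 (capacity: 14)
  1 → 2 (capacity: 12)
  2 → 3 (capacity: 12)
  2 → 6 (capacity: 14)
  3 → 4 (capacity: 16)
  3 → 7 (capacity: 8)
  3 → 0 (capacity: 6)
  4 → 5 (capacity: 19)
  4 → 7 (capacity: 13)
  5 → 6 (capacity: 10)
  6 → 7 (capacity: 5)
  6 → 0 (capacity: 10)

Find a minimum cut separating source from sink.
Min cut value = 12, edges: (1,2)

Min cut value: 12
Partition: S = [0, 1], T = [2, 3, 4, 5, 6, 7]
Cut edges: (1,2)

By max-flow min-cut theorem, max flow = min cut = 12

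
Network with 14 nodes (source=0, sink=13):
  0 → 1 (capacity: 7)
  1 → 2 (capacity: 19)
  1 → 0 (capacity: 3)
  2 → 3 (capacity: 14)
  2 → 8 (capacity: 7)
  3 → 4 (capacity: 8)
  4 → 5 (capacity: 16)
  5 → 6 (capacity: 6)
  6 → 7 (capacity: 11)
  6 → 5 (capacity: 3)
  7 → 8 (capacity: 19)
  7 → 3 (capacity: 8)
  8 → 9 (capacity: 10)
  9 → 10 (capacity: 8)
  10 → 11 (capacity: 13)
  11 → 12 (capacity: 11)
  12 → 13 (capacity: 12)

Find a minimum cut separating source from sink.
Min cut value = 7, edges: (0,1)

Min cut value: 7
Partition: S = [0], T = [1, 2, 3, 4, 5, 6, 7, 8, 9, 10, 11, 12, 13]
Cut edges: (0,1)

By max-flow min-cut theorem, max flow = min cut = 7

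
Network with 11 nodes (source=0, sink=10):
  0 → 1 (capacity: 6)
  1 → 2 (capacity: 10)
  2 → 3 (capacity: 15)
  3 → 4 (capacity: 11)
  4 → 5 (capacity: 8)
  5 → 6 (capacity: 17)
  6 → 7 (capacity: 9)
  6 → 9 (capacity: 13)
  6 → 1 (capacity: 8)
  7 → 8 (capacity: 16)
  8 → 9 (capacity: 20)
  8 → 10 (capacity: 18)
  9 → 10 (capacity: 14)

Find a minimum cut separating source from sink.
Min cut value = 6, edges: (0,1)

Min cut value: 6
Partition: S = [0], T = [1, 2, 3, 4, 5, 6, 7, 8, 9, 10]
Cut edges: (0,1)

By max-flow min-cut theorem, max flow = min cut = 6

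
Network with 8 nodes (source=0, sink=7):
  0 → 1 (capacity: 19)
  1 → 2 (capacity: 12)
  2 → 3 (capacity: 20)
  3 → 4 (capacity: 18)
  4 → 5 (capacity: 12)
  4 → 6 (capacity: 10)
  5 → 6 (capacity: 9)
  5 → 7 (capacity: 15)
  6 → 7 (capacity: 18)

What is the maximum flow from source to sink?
Maximum flow = 12

Max flow: 12

Flow assignment:
  0 → 1: 12/19
  1 → 2: 12/12
  2 → 3: 12/20
  3 → 4: 12/18
  4 → 5: 12/12
  5 → 7: 12/15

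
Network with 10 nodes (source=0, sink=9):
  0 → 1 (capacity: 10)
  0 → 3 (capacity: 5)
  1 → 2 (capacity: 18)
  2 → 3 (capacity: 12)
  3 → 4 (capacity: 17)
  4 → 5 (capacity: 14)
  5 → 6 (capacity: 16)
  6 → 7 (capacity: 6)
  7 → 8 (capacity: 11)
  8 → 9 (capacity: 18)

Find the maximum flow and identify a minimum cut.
Max flow = 6, Min cut edges: (6,7)

Maximum flow: 6
Minimum cut: (6,7)
Partition: S = [0, 1, 2, 3, 4, 5, 6], T = [7, 8, 9]

Max-flow min-cut theorem verified: both equal 6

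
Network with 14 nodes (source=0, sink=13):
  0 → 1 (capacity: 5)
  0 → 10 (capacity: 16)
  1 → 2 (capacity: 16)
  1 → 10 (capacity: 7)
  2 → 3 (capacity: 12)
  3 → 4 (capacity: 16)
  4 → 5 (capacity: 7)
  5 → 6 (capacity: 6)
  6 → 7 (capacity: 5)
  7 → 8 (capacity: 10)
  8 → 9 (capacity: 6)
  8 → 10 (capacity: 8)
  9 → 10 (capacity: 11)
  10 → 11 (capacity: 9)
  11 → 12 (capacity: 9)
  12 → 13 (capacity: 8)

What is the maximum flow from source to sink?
Maximum flow = 8

Max flow: 8

Flow assignment:
  0 → 10: 8/16
  10 → 11: 8/9
  11 → 12: 8/9
  12 → 13: 8/8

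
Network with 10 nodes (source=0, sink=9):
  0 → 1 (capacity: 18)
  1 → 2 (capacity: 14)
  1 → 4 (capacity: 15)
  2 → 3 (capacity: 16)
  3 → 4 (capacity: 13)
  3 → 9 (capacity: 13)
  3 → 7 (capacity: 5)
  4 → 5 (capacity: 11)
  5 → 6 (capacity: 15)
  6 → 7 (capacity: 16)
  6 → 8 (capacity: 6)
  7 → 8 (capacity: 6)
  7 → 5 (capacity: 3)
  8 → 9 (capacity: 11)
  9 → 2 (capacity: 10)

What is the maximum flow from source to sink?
Maximum flow = 18

Max flow: 18

Flow assignment:
  0 → 1: 18/18
  1 → 2: 14/14
  1 → 4: 4/15
  2 → 3: 14/16
  3 → 9: 13/13
  3 → 7: 1/5
  4 → 5: 4/11
  5 → 6: 4/15
  6 → 8: 4/6
  7 → 8: 1/6
  8 → 9: 5/11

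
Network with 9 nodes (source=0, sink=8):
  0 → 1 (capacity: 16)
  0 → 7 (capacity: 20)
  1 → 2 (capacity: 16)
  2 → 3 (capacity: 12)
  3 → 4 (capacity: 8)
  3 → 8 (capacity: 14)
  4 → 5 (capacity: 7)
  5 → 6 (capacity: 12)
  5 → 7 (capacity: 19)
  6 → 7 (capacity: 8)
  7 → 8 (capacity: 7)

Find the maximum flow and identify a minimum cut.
Max flow = 19, Min cut edges: (2,3), (7,8)

Maximum flow: 19
Minimum cut: (2,3), (7,8)
Partition: S = [0, 1, 2, 4, 5, 6, 7], T = [3, 8]

Max-flow min-cut theorem verified: both equal 19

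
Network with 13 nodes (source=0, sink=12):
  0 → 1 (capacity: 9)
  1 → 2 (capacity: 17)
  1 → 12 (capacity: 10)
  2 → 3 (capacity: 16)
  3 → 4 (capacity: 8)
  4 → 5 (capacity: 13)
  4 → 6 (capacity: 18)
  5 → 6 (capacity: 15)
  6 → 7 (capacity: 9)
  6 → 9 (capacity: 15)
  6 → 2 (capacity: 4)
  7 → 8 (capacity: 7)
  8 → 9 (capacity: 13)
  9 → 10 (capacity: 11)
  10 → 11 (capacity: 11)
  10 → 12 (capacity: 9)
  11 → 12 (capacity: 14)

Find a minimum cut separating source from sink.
Min cut value = 9, edges: (0,1)

Min cut value: 9
Partition: S = [0], T = [1, 2, 3, 4, 5, 6, 7, 8, 9, 10, 11, 12]
Cut edges: (0,1)

By max-flow min-cut theorem, max flow = min cut = 9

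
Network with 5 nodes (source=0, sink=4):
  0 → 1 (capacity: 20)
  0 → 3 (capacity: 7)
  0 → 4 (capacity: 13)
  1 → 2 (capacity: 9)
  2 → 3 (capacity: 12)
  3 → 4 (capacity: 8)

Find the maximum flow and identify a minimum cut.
Max flow = 21, Min cut edges: (0,4), (3,4)

Maximum flow: 21
Minimum cut: (0,4), (3,4)
Partition: S = [0, 1, 2, 3], T = [4]

Max-flow min-cut theorem verified: both equal 21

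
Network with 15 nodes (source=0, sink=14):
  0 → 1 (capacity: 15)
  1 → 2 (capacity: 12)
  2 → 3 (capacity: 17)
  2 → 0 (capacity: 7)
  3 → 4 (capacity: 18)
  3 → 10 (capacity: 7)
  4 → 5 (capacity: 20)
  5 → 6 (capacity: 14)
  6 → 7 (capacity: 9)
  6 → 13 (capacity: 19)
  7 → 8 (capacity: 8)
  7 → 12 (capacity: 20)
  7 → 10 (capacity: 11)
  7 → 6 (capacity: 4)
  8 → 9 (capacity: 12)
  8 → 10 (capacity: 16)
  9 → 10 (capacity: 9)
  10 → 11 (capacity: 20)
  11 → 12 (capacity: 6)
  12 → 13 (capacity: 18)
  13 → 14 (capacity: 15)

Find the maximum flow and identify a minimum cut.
Max flow = 12, Min cut edges: (1,2)

Maximum flow: 12
Minimum cut: (1,2)
Partition: S = [0, 1], T = [2, 3, 4, 5, 6, 7, 8, 9, 10, 11, 12, 13, 14]

Max-flow min-cut theorem verified: both equal 12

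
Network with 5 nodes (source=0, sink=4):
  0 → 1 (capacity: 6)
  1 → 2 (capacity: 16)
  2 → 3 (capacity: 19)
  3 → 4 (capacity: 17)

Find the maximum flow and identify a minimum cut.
Max flow = 6, Min cut edges: (0,1)

Maximum flow: 6
Minimum cut: (0,1)
Partition: S = [0], T = [1, 2, 3, 4]

Max-flow min-cut theorem verified: both equal 6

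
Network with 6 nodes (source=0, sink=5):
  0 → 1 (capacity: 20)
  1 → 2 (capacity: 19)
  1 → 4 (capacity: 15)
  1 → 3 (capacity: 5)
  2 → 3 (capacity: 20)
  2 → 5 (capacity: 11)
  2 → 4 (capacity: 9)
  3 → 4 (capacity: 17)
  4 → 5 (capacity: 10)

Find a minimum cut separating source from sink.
Min cut value = 20, edges: (0,1)

Min cut value: 20
Partition: S = [0], T = [1, 2, 3, 4, 5]
Cut edges: (0,1)

By max-flow min-cut theorem, max flow = min cut = 20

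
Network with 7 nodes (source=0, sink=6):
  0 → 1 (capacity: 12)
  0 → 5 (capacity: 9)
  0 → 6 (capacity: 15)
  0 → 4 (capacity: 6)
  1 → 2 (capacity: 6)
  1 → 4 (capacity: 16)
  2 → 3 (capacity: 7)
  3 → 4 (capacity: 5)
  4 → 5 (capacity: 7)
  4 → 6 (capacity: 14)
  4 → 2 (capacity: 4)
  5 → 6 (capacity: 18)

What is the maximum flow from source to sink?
Maximum flow = 42

Max flow: 42

Flow assignment:
  0 → 1: 12/12
  0 → 5: 9/9
  0 → 6: 15/15
  0 → 4: 6/6
  1 → 4: 12/16
  4 → 5: 4/7
  4 → 6: 14/14
  5 → 6: 13/18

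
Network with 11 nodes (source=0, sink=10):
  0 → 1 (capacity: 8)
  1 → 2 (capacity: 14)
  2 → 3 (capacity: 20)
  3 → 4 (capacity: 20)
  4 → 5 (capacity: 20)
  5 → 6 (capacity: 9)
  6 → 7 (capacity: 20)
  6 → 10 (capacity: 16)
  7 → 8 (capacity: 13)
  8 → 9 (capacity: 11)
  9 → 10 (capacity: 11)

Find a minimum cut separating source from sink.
Min cut value = 8, edges: (0,1)

Min cut value: 8
Partition: S = [0], T = [1, 2, 3, 4, 5, 6, 7, 8, 9, 10]
Cut edges: (0,1)

By max-flow min-cut theorem, max flow = min cut = 8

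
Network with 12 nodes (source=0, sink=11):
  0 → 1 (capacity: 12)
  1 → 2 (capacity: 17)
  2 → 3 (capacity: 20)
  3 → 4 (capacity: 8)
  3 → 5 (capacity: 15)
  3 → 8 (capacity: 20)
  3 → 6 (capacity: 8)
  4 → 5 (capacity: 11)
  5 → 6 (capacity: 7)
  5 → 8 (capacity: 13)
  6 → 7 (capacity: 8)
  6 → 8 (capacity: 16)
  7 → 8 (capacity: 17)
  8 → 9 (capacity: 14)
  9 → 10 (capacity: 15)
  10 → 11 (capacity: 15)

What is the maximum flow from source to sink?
Maximum flow = 12

Max flow: 12

Flow assignment:
  0 → 1: 12/12
  1 → 2: 12/17
  2 → 3: 12/20
  3 → 8: 12/20
  8 → 9: 12/14
  9 → 10: 12/15
  10 → 11: 12/15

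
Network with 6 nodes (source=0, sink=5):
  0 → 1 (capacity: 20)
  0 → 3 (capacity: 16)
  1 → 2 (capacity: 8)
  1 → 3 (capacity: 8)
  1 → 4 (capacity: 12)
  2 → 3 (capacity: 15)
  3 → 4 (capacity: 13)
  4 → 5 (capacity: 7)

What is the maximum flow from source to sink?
Maximum flow = 7

Max flow: 7

Flow assignment:
  0 → 3: 7/16
  3 → 4: 7/13
  4 → 5: 7/7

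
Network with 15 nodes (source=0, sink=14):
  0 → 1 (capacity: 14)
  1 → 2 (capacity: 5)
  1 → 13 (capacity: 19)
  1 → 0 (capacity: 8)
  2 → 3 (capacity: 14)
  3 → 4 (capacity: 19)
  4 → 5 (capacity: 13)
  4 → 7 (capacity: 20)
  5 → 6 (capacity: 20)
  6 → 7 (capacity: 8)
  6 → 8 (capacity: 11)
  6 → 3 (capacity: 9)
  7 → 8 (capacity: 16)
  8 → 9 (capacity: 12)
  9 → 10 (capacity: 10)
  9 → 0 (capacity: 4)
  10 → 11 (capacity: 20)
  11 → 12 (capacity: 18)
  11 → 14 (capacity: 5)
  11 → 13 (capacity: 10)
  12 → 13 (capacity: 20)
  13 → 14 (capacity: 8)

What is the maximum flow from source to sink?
Maximum flow = 13

Max flow: 13

Flow assignment:
  0 → 1: 13/14
  1 → 2: 5/5
  1 → 13: 8/19
  2 → 3: 5/14
  3 → 4: 5/19
  4 → 7: 5/20
  7 → 8: 5/16
  8 → 9: 5/12
  9 → 10: 5/10
  10 → 11: 5/20
  11 → 14: 5/5
  13 → 14: 8/8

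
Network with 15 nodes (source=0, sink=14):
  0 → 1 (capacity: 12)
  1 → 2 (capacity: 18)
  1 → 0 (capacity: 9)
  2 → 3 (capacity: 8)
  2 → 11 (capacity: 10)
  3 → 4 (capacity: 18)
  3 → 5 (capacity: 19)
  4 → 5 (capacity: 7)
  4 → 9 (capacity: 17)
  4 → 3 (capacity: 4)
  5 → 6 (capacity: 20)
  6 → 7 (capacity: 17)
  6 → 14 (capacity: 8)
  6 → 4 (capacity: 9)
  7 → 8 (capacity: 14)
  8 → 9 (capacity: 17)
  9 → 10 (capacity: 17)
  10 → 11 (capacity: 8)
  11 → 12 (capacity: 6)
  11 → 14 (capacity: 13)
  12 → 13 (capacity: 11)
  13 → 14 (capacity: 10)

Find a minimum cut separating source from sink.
Min cut value = 12, edges: (0,1)

Min cut value: 12
Partition: S = [0], T = [1, 2, 3, 4, 5, 6, 7, 8, 9, 10, 11, 12, 13, 14]
Cut edges: (0,1)

By max-flow min-cut theorem, max flow = min cut = 12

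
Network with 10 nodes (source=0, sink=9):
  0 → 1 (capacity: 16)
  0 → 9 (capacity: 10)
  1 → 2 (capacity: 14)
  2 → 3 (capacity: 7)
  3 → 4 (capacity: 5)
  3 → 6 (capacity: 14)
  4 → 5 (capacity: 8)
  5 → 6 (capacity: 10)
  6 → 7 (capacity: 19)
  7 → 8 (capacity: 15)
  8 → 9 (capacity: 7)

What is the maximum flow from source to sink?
Maximum flow = 17

Max flow: 17

Flow assignment:
  0 → 1: 7/16
  0 → 9: 10/10
  1 → 2: 7/14
  2 → 3: 7/7
  3 → 6: 7/14
  6 → 7: 7/19
  7 → 8: 7/15
  8 → 9: 7/7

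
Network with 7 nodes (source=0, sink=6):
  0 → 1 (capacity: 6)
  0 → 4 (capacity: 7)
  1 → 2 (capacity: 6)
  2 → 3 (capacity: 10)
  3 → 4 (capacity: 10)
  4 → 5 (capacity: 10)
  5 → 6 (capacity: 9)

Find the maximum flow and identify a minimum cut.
Max flow = 9, Min cut edges: (5,6)

Maximum flow: 9
Minimum cut: (5,6)
Partition: S = [0, 1, 2, 3, 4, 5], T = [6]

Max-flow min-cut theorem verified: both equal 9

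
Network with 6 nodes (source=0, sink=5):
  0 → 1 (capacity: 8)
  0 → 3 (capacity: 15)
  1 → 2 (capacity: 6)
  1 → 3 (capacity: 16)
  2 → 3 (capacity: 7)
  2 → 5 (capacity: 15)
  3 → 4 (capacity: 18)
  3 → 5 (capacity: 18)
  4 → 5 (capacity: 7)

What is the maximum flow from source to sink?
Maximum flow = 23

Max flow: 23

Flow assignment:
  0 → 1: 8/8
  0 → 3: 15/15
  1 → 2: 6/6
  1 → 3: 2/16
  2 → 5: 6/15
  3 → 5: 17/18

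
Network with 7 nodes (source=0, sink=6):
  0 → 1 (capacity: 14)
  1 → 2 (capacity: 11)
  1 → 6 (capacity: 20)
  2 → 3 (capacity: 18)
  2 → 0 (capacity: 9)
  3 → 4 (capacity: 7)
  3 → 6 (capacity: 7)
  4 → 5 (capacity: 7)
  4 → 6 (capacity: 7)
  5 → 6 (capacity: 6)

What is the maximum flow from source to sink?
Maximum flow = 14

Max flow: 14

Flow assignment:
  0 → 1: 14/14
  1 → 6: 14/20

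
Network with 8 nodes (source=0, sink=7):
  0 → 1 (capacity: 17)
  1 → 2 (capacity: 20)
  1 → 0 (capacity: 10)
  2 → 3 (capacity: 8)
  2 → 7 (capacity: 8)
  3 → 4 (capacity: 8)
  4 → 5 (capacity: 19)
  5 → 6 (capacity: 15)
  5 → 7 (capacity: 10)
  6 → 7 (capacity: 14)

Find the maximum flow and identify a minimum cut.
Max flow = 16, Min cut edges: (2,7), (3,4)

Maximum flow: 16
Minimum cut: (2,7), (3,4)
Partition: S = [0, 1, 2, 3], T = [4, 5, 6, 7]

Max-flow min-cut theorem verified: both equal 16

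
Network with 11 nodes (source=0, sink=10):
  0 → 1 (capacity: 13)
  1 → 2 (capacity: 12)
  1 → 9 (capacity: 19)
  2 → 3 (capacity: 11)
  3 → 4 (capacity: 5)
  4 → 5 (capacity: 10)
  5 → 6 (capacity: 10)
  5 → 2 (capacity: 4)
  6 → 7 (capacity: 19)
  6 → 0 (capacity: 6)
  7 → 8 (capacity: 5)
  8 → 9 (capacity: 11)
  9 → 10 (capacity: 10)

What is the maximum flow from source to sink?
Maximum flow = 10

Max flow: 10

Flow assignment:
  0 → 1: 10/13
  1 → 9: 10/19
  9 → 10: 10/10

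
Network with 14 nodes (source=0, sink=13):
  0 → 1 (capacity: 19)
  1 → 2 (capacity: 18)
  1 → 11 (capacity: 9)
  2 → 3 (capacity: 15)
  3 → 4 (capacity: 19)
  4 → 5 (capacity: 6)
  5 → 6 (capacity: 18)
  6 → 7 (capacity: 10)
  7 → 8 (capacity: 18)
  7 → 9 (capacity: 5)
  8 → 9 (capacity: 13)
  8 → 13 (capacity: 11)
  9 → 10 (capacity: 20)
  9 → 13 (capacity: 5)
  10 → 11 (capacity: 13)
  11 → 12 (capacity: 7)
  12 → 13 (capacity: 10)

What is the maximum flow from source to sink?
Maximum flow = 13

Max flow: 13

Flow assignment:
  0 → 1: 13/19
  1 → 2: 6/18
  1 → 11: 7/9
  2 → 3: 6/15
  3 → 4: 6/19
  4 → 5: 6/6
  5 → 6: 6/18
  6 → 7: 6/10
  7 → 8: 6/18
  8 → 13: 6/11
  11 → 12: 7/7
  12 → 13: 7/10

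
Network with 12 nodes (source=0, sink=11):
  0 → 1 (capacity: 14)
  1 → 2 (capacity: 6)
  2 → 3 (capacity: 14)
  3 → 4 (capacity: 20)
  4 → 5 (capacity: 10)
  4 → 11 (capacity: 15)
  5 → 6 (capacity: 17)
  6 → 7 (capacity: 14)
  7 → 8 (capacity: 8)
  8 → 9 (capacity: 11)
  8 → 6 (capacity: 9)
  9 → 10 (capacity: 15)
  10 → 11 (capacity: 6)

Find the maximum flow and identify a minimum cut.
Max flow = 6, Min cut edges: (1,2)

Maximum flow: 6
Minimum cut: (1,2)
Partition: S = [0, 1], T = [2, 3, 4, 5, 6, 7, 8, 9, 10, 11]

Max-flow min-cut theorem verified: both equal 6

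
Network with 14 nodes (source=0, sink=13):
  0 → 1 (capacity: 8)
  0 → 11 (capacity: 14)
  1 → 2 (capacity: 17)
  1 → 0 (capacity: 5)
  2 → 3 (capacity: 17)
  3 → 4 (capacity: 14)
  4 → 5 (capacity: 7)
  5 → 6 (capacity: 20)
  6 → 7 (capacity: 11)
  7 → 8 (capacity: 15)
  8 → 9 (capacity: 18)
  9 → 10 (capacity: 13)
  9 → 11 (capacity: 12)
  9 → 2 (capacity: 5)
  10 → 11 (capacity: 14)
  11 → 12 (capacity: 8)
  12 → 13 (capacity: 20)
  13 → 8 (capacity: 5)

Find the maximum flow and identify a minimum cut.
Max flow = 8, Min cut edges: (11,12)

Maximum flow: 8
Minimum cut: (11,12)
Partition: S = [0, 1, 2, 3, 4, 5, 6, 7, 8, 9, 10, 11], T = [12, 13]

Max-flow min-cut theorem verified: both equal 8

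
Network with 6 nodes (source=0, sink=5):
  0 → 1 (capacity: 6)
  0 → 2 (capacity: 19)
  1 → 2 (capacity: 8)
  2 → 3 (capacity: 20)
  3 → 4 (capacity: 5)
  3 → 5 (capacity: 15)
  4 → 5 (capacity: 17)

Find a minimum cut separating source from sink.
Min cut value = 20, edges: (3,4), (3,5)

Min cut value: 20
Partition: S = [0, 1, 2, 3], T = [4, 5]
Cut edges: (3,4), (3,5)

By max-flow min-cut theorem, max flow = min cut = 20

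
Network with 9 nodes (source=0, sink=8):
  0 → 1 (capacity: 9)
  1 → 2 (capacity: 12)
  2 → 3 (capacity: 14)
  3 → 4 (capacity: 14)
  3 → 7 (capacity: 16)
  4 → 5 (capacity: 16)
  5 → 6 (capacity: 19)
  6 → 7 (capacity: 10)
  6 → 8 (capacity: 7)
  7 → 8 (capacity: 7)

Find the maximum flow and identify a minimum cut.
Max flow = 9, Min cut edges: (0,1)

Maximum flow: 9
Minimum cut: (0,1)
Partition: S = [0], T = [1, 2, 3, 4, 5, 6, 7, 8]

Max-flow min-cut theorem verified: both equal 9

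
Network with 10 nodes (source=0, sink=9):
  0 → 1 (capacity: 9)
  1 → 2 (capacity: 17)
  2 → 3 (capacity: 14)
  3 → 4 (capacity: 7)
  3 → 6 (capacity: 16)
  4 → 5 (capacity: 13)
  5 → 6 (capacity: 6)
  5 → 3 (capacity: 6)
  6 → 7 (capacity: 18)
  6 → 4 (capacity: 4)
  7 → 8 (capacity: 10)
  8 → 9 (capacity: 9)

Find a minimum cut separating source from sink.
Min cut value = 9, edges: (8,9)

Min cut value: 9
Partition: S = [0, 1, 2, 3, 4, 5, 6, 7, 8], T = [9]
Cut edges: (8,9)

By max-flow min-cut theorem, max flow = min cut = 9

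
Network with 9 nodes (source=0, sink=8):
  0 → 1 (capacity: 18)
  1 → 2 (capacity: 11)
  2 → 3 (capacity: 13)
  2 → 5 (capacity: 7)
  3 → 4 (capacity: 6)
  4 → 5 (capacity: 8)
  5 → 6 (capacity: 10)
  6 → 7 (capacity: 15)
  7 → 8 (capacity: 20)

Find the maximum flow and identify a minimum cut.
Max flow = 10, Min cut edges: (5,6)

Maximum flow: 10
Minimum cut: (5,6)
Partition: S = [0, 1, 2, 3, 4, 5], T = [6, 7, 8]

Max-flow min-cut theorem verified: both equal 10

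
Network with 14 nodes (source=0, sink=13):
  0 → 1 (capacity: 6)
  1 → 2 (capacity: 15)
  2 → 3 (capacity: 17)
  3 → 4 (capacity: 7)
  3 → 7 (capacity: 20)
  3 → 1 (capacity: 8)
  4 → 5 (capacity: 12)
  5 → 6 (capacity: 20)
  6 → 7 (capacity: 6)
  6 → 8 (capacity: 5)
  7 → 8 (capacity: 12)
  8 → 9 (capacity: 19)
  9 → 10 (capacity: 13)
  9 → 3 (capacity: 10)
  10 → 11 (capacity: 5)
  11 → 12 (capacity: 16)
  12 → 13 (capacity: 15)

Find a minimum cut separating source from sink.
Min cut value = 5, edges: (10,11)

Min cut value: 5
Partition: S = [0, 1, 2, 3, 4, 5, 6, 7, 8, 9, 10], T = [11, 12, 13]
Cut edges: (10,11)

By max-flow min-cut theorem, max flow = min cut = 5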